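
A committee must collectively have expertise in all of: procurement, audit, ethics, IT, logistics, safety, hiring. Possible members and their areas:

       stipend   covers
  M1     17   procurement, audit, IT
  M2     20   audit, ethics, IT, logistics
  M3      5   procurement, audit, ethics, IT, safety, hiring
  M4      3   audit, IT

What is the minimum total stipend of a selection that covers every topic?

25

M2, M3 cover every topic at stipend 20 + 5 = 25.
Any cover uses at least 2 members; among all covering selections none totals below 25.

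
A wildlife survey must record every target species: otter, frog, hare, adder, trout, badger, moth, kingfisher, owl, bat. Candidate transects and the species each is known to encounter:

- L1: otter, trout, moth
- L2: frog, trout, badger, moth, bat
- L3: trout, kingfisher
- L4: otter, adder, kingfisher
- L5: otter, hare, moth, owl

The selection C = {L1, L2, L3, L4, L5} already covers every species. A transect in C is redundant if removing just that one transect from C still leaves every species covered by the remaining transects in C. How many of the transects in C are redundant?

2

Drop L1: the rest still cover every species — redundant.
Drop L2: frog, badger, bat uncovered — not redundant.
Drop L3: the rest still cover every species — redundant.
Drop L4: adder uncovered — not redundant.
Drop L5: hare, owl uncovered — not redundant.
2 redundant: L1, L3.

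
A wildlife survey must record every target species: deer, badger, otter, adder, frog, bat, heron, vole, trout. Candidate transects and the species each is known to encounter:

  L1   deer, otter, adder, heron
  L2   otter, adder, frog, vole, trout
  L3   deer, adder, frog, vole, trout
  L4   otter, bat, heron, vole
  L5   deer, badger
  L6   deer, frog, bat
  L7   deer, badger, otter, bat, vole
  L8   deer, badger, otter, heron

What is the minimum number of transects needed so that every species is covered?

L1, L2, L7 together cover {deer, badger, otter, adder, frog, bat, heron, vole, trout} — every species.
No 2 of the 8 transects cover everything (all 28 pairs fall short), so 3 is minimum.

3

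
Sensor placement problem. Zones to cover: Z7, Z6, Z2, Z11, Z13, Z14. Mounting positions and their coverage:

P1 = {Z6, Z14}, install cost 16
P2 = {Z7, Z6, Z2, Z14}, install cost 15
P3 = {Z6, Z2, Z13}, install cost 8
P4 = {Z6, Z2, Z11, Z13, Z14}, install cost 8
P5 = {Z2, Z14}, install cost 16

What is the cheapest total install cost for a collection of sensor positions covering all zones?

23

P2, P4 cover every zone at install cost 15 + 8 = 23.
Any cover uses at least 2 sensor positions; among all covering selections none totals below 23.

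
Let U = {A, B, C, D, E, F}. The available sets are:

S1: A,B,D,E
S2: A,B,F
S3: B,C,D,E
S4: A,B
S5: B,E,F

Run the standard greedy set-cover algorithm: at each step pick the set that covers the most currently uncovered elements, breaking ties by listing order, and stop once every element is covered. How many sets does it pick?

3

Pick 1: S1 covers 4 new elements (A, B, D, E).
Pick 2: S2 covers 1 new elements (F).
Pick 3: S3 covers 1 new elements (C).
Greedy uses 3 sets. (The true minimum is 2.)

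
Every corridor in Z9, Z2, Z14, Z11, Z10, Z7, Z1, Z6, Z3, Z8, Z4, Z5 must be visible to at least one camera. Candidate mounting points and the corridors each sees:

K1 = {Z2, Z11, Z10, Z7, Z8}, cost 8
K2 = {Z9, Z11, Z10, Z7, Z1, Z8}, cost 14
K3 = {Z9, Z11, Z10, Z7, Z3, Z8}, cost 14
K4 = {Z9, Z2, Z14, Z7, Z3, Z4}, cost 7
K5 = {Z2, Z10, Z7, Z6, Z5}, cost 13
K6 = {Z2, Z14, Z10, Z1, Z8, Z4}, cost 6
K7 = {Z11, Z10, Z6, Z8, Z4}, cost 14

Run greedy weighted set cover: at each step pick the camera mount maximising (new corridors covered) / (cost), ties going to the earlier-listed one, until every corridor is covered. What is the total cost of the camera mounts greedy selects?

Pick 1: K6 adds 6 new (Z2, Z14, Z10, Z1, Z8, Z4) at cost 6 (ratio 6/6).
Pick 2: K4 adds 3 new (Z9, Z7, Z3) at cost 7 (ratio 3/7).
Pick 3: K5 adds 2 new (Z6, Z5) at cost 13 (ratio 2/13).
Pick 4: K1 adds 1 new (Z11) at cost 8 (ratio 1/8).
Greedy total cost: 6 + 7 + 13 + 8 = 34. (The true optimum is 33, so greedy overshoots here.)

34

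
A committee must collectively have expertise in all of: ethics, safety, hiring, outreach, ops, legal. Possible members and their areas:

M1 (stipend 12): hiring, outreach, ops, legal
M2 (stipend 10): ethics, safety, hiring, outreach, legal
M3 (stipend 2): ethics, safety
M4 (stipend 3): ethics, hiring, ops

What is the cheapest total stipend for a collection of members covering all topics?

M2, M4 cover every topic at stipend 10 + 3 = 13.
Any cover uses at least 2 members; among all covering selections none totals below 13.
Greedy by coverage-per-stipend would pick M3, M4, M2 for 15 — worse than the optimum 13.

13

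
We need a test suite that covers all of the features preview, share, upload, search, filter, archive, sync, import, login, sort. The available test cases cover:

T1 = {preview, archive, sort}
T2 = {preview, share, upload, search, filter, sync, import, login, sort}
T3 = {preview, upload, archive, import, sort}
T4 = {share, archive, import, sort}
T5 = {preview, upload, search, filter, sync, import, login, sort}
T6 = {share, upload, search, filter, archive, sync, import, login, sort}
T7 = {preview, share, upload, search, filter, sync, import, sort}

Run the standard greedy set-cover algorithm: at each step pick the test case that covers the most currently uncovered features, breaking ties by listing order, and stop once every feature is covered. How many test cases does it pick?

2

Pick 1: T2 covers 9 new features (preview, share, upload, search, filter, sync, import, login, sort).
Pick 2: T1 covers 1 new features (archive).
Greedy uses 2 test cases.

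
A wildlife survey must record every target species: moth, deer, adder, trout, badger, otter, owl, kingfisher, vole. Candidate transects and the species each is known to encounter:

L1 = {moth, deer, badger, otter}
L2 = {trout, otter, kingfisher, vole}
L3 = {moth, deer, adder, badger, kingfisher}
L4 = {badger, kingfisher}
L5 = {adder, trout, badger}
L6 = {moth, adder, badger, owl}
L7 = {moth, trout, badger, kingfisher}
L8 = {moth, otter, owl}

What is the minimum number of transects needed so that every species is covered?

L1, L2, L6 together cover {moth, deer, adder, trout, badger, otter, owl, kingfisher, vole} — every species.
No 2 of the 8 transects cover everything (all 28 pairs fall short), so 3 is minimum.

3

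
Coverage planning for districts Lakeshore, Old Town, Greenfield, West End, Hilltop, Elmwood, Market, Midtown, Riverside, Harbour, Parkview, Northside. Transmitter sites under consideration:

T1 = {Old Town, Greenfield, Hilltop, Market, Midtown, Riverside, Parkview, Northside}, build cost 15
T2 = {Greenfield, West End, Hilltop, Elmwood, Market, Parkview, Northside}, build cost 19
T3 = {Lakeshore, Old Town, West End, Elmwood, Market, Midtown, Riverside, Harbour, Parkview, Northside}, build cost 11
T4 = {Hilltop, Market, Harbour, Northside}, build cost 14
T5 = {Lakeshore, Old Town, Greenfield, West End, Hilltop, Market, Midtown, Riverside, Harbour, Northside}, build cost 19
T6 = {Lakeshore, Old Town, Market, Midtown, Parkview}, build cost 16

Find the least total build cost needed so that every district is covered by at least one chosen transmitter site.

26

T1, T3 cover every district at build cost 15 + 11 = 26.
Any cover uses at least 2 transmitter sites; among all covering selections none totals below 26.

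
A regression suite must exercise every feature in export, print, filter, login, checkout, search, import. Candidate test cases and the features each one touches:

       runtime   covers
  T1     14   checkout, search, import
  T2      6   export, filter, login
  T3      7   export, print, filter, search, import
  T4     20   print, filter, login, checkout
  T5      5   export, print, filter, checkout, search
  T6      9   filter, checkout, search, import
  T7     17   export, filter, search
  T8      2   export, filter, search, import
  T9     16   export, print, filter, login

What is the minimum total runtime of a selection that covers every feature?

T2, T5, T8 cover every feature at runtime 6 + 5 + 2 = 13.
Any cover uses at least 2 test cases; among all covering selections none totals below 13.

13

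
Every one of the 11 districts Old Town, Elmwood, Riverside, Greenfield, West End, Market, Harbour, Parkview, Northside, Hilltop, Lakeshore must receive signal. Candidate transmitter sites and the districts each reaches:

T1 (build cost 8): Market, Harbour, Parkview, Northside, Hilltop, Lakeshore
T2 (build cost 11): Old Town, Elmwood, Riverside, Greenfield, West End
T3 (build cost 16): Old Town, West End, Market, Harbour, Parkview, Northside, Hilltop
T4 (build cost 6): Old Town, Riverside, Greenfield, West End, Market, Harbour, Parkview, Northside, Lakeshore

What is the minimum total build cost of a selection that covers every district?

T1, T2 cover every district at build cost 8 + 11 = 19.
Any cover uses at least 2 transmitter sites; among all covering selections none totals below 19.
Greedy by coverage-per-build cost would pick T4, T1, T2 for 25 — worse than the optimum 19.

19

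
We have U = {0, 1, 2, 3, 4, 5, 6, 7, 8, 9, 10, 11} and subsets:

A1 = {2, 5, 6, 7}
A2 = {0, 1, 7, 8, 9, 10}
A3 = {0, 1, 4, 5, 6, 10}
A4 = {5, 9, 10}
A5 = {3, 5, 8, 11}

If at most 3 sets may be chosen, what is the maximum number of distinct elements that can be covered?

11

Choosing A1, A2, A5 covers {0, 1, 2, 3, 5, 6, 7, 8, 9, 10, 11} — 11 elements.
No choice of 3 sets does better; here 4 is left uncovered.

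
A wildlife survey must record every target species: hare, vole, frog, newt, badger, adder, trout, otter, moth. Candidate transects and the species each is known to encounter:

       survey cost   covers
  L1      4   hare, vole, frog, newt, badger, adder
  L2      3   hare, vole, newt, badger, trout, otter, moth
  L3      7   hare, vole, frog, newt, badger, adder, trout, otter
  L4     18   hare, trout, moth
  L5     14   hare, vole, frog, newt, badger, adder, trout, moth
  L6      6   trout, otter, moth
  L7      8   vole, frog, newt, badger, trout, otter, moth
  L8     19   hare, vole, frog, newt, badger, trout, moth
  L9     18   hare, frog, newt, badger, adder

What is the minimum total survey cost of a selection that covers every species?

L1, L2 cover every species at survey cost 4 + 3 = 7.
Any cover uses at least 2 transects; among all covering selections none totals below 7.

7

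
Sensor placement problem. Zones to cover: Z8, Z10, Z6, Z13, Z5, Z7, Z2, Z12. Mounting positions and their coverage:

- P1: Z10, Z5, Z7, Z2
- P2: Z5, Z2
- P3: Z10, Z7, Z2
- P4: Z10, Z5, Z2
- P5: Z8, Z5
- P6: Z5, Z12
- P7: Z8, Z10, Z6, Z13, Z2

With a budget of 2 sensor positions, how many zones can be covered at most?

Choosing P1, P7 covers {Z8, Z10, Z6, Z13, Z5, Z7, Z2} — 7 zones.
No choice of 2 sensor positions does better; here Z12 is left uncovered.

7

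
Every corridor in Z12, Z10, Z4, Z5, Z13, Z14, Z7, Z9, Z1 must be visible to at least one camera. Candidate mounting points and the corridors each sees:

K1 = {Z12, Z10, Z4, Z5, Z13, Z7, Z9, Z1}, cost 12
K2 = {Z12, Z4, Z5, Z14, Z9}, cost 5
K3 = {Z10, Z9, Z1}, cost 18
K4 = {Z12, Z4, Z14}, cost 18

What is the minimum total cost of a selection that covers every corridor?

K1, K2 cover every corridor at cost 12 + 5 = 17.
Any cover uses at least 2 camera mounts; among all covering selections none totals below 17.

17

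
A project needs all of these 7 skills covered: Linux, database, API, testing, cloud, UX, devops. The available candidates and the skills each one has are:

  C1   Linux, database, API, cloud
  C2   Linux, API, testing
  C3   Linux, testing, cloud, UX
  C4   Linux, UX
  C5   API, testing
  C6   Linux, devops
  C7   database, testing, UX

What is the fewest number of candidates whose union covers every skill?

C1, C3, C6 together cover {Linux, database, API, testing, cloud, UX, devops} — every skill.
No 2 of the 7 candidates cover everything (all 21 pairs fall short), so 3 is minimum.

3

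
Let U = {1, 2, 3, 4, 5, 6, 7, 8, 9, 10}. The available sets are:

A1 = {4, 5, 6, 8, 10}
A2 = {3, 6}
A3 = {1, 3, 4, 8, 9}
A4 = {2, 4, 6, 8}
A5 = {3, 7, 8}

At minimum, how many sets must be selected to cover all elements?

4

A1, A3, A4, A5 together cover {1, 2, 3, 4, 5, 6, 7, 8, 9, 10} — every element.
No 3 of the 5 sets cover everything (all 10 triples fall short), so 4 is minimum.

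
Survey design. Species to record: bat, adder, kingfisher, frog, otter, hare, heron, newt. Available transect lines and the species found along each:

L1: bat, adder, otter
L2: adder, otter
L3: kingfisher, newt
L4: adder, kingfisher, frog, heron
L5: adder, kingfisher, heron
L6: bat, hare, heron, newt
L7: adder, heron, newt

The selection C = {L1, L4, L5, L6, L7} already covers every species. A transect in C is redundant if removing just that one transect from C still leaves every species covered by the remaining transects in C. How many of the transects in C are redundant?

Drop L1: otter uncovered — not redundant.
Drop L4: frog uncovered — not redundant.
Drop L5: the rest still cover every species — redundant.
Drop L6: hare uncovered — not redundant.
Drop L7: the rest still cover every species — redundant.
2 redundant: L5, L7.

2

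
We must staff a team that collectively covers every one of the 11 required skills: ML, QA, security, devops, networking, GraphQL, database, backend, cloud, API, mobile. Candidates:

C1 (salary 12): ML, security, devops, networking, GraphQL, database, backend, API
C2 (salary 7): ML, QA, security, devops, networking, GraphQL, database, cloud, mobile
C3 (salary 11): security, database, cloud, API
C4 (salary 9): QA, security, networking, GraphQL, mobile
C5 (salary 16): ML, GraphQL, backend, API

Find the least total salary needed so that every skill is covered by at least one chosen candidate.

19

C1, C2 cover every skill at salary 12 + 7 = 19.
Any cover uses at least 2 candidates; among all covering selections none totals below 19.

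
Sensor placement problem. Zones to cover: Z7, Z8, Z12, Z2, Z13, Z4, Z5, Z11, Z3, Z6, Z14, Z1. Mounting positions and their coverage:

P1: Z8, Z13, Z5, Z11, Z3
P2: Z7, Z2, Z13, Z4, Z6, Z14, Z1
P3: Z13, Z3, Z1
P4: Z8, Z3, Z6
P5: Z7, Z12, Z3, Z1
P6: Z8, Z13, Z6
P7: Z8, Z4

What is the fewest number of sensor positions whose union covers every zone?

3

P1, P2, P5 together cover {Z7, Z8, Z12, Z2, Z13, Z4, Z5, Z11, Z3, Z6, Z14, Z1} — every zone.
No 2 of the 7 sensor positions cover everything (all 21 pairs fall short), so 3 is minimum.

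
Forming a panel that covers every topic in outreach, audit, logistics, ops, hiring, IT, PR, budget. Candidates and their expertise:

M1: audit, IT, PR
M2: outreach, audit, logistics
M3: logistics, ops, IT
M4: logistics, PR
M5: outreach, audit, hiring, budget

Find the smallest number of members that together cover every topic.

3

M1, M3, M5 together cover {outreach, audit, logistics, ops, hiring, IT, PR, budget} — every topic.
No 2 of the 5 members cover everything (all 10 pairs fall short), so 3 is minimum.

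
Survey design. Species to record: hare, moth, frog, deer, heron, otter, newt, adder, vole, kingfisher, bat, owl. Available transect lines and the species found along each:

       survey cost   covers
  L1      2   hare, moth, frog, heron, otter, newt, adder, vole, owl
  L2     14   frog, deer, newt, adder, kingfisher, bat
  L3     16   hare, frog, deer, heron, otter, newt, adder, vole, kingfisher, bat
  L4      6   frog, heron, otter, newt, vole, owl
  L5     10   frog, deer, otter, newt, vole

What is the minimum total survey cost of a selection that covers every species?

16

L1, L2 cover every species at survey cost 2 + 14 = 16.
Any cover uses at least 2 transects; among all covering selections none totals below 16.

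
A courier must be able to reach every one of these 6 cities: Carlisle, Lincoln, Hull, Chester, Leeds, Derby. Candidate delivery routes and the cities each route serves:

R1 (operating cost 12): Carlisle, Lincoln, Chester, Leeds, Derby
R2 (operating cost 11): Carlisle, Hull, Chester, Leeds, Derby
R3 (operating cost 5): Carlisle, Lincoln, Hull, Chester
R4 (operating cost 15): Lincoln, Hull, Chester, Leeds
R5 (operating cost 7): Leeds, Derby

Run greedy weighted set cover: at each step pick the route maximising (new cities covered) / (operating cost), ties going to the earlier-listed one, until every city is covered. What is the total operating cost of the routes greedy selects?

Pick 1: R3 adds 4 new (Carlisle, Lincoln, Hull, Chester) at operating cost 5 (ratio 4/5).
Pick 2: R5 adds 2 new (Leeds, Derby) at operating cost 7 (ratio 2/7).
Greedy total operating cost: 5 + 7 = 12.

12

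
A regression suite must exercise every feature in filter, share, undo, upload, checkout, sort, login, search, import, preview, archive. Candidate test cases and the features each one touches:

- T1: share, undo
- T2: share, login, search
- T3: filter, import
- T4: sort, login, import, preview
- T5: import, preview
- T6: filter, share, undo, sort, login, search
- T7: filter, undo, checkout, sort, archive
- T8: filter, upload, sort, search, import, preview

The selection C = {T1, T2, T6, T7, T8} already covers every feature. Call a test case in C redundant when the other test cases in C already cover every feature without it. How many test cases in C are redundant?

Drop T1: the rest still cover every feature — redundant.
Drop T2: the rest still cover every feature — redundant.
Drop T6: the rest still cover every feature — redundant.
Drop T7: checkout, archive uncovered — not redundant.
Drop T8: upload, import, preview uncovered — not redundant.
3 redundant: T1, T2, T6.

3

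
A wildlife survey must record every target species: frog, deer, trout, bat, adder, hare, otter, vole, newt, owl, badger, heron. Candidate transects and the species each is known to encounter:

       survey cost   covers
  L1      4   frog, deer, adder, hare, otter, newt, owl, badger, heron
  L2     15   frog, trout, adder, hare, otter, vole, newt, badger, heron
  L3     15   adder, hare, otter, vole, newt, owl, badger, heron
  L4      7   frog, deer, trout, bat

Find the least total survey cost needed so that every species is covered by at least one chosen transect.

22

L3, L4 cover every species at survey cost 15 + 7 = 22.
Any cover uses at least 2 transects; among all covering selections none totals below 22.
Greedy by coverage-per-survey cost would pick L1, L4, L2 for 26 — worse than the optimum 22.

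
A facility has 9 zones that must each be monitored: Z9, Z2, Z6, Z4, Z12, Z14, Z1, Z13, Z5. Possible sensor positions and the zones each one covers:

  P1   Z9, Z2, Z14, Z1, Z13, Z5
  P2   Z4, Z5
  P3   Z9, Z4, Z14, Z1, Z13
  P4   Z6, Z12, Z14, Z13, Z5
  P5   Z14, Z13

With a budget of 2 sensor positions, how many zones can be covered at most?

Choosing P1, P4 covers {Z9, Z2, Z6, Z12, Z14, Z1, Z13, Z5} — 8 zones.
No choice of 2 sensor positions does better; here Z4 is left uncovered.

8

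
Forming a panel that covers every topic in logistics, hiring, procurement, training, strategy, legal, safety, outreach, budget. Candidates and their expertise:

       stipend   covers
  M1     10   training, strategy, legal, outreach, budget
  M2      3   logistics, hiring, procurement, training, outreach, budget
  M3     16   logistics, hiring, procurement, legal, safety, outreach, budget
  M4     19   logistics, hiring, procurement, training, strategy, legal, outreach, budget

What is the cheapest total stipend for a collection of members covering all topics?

26

M1, M3 cover every topic at stipend 10 + 16 = 26.
Any cover uses at least 2 members; among all covering selections none totals below 26.
Greedy by coverage-per-stipend would pick M2, M1, M3 for 29 — worse than the optimum 26.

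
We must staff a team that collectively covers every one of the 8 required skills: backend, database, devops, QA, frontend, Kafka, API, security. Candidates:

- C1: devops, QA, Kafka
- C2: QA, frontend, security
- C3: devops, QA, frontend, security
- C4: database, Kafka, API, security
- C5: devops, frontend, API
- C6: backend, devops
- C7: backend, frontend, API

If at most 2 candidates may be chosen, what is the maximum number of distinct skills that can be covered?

7

Choosing C3, C4 covers {database, devops, QA, frontend, Kafka, API, security} — 7 skills.
No choice of 2 candidates does better; here backend is left uncovered.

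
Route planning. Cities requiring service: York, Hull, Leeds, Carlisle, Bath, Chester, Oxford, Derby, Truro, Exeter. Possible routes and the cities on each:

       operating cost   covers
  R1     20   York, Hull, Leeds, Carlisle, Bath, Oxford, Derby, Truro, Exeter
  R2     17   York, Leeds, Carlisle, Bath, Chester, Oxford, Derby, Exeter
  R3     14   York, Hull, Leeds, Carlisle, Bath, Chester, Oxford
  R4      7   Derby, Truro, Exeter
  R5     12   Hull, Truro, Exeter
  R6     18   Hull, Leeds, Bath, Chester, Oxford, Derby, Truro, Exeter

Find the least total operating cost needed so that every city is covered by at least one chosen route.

R3, R4 cover every city at operating cost 14 + 7 = 21.
Any cover uses at least 2 routes; among all covering selections none totals below 21.

21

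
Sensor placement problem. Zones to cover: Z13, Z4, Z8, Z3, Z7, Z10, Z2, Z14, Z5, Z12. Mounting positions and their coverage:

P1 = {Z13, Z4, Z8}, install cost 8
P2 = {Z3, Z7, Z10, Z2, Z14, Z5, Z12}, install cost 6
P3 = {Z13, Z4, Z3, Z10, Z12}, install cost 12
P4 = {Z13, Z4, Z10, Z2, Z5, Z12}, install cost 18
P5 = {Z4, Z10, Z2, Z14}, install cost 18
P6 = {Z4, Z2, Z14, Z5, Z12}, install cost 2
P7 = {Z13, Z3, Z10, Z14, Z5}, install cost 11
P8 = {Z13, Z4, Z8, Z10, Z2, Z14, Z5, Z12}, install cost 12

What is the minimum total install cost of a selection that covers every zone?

P1, P2 cover every zone at install cost 8 + 6 = 14.
Any cover uses at least 2 sensor positions; among all covering selections none totals below 14.
Greedy by coverage-per-install cost would pick P6, P2, P1 for 16 — worse than the optimum 14.

14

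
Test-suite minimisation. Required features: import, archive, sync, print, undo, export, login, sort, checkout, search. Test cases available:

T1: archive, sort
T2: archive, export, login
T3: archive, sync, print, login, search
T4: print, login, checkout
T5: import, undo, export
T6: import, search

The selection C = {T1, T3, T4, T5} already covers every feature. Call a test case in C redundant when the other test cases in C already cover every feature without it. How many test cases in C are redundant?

0

Drop T1: sort uncovered — not redundant.
Drop T3: sync, search uncovered — not redundant.
Drop T4: checkout uncovered — not redundant.
Drop T5: import, undo, export uncovered — not redundant.
None of the test cases in C is redundant.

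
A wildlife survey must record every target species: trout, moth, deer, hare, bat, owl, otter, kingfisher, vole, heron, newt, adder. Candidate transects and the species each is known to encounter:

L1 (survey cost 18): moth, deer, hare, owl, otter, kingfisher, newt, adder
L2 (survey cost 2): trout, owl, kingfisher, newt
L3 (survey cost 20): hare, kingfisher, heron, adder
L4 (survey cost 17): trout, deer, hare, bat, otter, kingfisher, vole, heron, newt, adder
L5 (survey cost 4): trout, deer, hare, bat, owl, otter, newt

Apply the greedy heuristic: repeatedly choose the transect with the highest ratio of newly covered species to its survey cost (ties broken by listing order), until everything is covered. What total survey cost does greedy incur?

41

Pick 1: L2 adds 4 new (trout, owl, kingfisher, newt) at survey cost 2 (ratio 4/2).
Pick 2: L5 adds 4 new (deer, hare, bat, otter) at survey cost 4 (ratio 4/4).
Pick 3: L4 adds 3 new (vole, heron, adder) at survey cost 17 (ratio 3/17).
Pick 4: L1 adds 1 new (moth) at survey cost 18 (ratio 1/18).
Greedy total survey cost: 2 + 4 + 17 + 18 = 41. (The true optimum is 35, so greedy overshoots here.)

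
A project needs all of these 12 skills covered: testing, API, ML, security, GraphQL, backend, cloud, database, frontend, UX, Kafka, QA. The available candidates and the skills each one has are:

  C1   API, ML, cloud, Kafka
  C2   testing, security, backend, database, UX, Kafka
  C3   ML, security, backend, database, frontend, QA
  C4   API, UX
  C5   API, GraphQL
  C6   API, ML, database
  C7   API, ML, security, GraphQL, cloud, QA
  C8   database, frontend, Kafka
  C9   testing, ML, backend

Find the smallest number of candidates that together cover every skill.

C2, C3, C7 together cover {testing, API, ML, security, GraphQL, backend, cloud, database, frontend, UX, Kafka, QA} — every skill.
No 2 of the 9 candidates cover everything (all 36 pairs fall short), so 3 is minimum.

3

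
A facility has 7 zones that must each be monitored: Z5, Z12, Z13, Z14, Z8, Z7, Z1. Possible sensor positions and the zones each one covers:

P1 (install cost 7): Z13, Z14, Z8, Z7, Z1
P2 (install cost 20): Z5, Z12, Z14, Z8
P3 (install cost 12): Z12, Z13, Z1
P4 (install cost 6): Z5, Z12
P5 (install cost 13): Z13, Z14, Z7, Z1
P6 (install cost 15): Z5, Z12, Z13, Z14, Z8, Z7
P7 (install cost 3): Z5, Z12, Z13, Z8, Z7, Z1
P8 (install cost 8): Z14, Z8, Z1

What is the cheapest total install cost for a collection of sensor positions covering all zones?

10

P1, P7 cover every zone at install cost 7 + 3 = 10.
Any cover uses at least 2 sensor positions; among all covering selections none totals below 10.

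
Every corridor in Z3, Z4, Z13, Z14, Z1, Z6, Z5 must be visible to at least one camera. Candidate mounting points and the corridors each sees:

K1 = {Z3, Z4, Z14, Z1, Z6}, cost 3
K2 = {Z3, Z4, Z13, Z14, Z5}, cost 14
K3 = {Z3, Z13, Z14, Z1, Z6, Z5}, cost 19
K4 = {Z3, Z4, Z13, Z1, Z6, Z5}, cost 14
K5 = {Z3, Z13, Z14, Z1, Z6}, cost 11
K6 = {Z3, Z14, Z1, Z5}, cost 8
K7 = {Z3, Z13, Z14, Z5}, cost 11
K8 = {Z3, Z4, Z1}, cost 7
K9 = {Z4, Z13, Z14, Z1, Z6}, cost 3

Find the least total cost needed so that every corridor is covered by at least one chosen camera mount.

K6, K9 cover every corridor at cost 8 + 3 = 11.
Any cover uses at least 2 camera mounts; among all covering selections none totals below 11.
Greedy by coverage-per-cost would pick K1, K9, K6 for 14 — worse than the optimum 11.

11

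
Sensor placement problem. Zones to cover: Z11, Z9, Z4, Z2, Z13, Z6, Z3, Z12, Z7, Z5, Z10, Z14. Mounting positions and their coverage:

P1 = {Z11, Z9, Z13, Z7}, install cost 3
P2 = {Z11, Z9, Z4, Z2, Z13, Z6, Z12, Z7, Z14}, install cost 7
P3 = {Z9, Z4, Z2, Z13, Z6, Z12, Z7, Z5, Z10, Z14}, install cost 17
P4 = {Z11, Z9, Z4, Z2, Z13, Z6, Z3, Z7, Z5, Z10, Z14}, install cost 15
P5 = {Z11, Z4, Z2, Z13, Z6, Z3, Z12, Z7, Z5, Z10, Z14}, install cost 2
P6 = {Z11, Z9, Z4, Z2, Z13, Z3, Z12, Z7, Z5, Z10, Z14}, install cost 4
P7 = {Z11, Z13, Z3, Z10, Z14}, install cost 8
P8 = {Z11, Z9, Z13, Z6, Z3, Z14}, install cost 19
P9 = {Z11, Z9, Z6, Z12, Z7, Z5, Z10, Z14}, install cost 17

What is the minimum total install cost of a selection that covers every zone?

P1, P5 cover every zone at install cost 3 + 2 = 5.
Any cover uses at least 2 sensor positions; among all covering selections none totals below 5.

5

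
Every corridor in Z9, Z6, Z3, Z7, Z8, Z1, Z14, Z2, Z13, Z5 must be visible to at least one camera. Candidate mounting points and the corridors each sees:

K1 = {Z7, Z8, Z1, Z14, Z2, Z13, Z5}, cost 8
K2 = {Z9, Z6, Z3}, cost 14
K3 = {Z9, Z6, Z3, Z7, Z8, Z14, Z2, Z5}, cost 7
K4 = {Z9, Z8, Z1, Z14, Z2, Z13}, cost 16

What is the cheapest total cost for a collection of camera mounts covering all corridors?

K1, K3 cover every corridor at cost 8 + 7 = 15.
Any cover uses at least 2 camera mounts; among all covering selections none totals below 15.

15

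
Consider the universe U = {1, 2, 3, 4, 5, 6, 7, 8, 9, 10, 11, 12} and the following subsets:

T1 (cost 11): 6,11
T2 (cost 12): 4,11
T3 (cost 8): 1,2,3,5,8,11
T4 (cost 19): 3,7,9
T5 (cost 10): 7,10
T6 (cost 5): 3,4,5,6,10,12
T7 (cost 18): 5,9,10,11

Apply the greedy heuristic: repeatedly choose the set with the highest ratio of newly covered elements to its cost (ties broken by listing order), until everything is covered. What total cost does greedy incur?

Pick 1: T6 adds 6 new (3, 4, 5, 6, 10, 12) at cost 5 (ratio 6/5).
Pick 2: T3 adds 4 new (1, 2, 8, 11) at cost 8 (ratio 4/8).
Pick 3: T4 adds 2 new (7, 9) at cost 19 (ratio 2/19).
Greedy total cost: 5 + 8 + 19 = 32.

32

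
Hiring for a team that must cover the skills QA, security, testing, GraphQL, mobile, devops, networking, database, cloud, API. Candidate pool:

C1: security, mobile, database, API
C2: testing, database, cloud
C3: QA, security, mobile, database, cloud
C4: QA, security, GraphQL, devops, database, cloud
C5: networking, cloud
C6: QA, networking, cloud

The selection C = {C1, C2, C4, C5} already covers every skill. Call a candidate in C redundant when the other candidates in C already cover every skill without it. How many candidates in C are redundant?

0

Drop C1: mobile, API uncovered — not redundant.
Drop C2: testing uncovered — not redundant.
Drop C4: QA, GraphQL, devops uncovered — not redundant.
Drop C5: networking uncovered — not redundant.
None of the candidates in C is redundant.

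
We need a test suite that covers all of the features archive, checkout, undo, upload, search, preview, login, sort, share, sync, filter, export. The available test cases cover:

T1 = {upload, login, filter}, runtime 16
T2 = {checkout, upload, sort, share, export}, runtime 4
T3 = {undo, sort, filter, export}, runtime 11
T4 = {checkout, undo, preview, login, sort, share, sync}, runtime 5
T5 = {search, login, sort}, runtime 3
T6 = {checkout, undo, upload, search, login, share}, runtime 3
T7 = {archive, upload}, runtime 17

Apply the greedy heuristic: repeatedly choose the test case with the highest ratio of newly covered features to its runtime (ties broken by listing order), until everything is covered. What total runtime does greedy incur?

40

Pick 1: T6 adds 6 new (checkout, undo, upload, search, login, share) at runtime 3 (ratio 6/3).
Pick 2: T4 adds 3 new (preview, sort, sync) at runtime 5 (ratio 3/5).
Pick 3: T2 adds 1 new (export) at runtime 4 (ratio 1/4).
Pick 4: T3 adds 1 new (filter) at runtime 11 (ratio 1/11).
Pick 5: T7 adds 1 new (archive) at runtime 17 (ratio 1/17).
Greedy total runtime: 3 + 5 + 4 + 11 + 17 = 40. (The true optimum is 36, so greedy overshoots here.)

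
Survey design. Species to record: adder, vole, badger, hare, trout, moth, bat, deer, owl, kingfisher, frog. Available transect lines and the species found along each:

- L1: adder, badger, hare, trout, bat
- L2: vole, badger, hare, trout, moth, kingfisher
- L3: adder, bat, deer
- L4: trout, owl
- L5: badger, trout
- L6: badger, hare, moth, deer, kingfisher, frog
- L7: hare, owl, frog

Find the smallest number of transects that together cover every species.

L2, L3, L7 together cover {adder, vole, badger, hare, trout, moth, bat, deer, owl, kingfisher, frog} — every species.
No 2 of the 7 transects cover everything (all 21 pairs fall short), so 3 is minimum.

3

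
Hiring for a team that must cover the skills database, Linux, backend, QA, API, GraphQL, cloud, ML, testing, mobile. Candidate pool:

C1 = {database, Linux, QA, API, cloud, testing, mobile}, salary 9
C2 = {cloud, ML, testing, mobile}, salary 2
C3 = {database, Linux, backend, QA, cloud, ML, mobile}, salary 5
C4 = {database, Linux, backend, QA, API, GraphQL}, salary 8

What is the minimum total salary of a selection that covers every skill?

C2, C4 cover every skill at salary 2 + 8 = 10.
Any cover uses at least 2 candidates; among all covering selections none totals below 10.

10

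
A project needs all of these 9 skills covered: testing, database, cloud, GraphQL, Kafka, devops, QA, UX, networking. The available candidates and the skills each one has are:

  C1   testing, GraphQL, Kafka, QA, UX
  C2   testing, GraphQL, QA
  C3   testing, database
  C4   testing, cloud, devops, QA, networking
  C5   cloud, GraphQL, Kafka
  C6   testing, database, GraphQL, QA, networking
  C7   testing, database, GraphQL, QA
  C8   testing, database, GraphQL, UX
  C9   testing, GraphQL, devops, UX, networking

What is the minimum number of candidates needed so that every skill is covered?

3

C1, C3, C4 together cover {testing, database, cloud, GraphQL, Kafka, devops, QA, UX, networking} — every skill.
No 2 of the 9 candidates cover everything (all 36 pairs fall short), so 3 is minimum.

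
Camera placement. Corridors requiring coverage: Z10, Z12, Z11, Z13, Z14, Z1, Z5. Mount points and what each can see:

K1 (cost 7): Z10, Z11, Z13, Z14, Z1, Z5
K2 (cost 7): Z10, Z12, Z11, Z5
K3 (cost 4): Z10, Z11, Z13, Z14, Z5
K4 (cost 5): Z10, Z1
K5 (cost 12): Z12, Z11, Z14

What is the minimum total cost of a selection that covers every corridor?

K1, K2 cover every corridor at cost 7 + 7 = 14.
Any cover uses at least 2 camera mounts; among all covering selections none totals below 14.
Greedy by coverage-per-cost would pick K3, K4, K2 for 16 — worse than the optimum 14.

14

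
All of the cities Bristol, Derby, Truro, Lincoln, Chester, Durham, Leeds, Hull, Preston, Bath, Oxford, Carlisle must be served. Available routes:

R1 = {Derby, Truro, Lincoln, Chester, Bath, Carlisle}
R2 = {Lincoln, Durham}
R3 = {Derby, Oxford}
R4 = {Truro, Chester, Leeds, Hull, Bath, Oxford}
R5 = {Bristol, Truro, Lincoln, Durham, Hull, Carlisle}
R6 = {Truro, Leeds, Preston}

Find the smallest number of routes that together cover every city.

4

R1, R3, R5, R6 together cover {Bristol, Derby, Truro, Lincoln, Chester, Durham, Leeds, Hull, Preston, Bath, Oxford, Carlisle} — every city.
No 3 of the 6 routes cover everything (all 20 triples fall short), so 4 is minimum.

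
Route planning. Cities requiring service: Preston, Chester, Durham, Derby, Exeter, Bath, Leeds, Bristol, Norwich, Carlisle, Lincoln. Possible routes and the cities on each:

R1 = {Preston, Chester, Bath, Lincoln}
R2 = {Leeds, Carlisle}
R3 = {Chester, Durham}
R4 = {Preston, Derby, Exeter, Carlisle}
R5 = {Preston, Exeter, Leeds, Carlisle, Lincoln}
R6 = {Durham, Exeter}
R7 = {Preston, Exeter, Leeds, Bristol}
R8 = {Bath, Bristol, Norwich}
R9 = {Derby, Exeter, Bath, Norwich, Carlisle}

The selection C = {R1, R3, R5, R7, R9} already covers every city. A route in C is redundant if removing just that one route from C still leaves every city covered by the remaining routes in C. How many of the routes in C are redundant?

Drop R1: the rest still cover every city — redundant.
Drop R3: Durham uncovered — not redundant.
Drop R5: the rest still cover every city — redundant.
Drop R7: Bristol uncovered — not redundant.
Drop R9: Derby, Norwich uncovered — not redundant.
2 redundant: R1, R5.

2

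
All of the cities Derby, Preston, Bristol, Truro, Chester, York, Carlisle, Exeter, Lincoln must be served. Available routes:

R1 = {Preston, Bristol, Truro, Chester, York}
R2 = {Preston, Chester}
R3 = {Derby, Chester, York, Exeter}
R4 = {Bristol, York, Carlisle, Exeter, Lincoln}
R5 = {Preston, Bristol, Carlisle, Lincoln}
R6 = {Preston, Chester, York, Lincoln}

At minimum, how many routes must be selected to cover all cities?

R1, R3, R4 together cover {Derby, Preston, Bristol, Truro, Chester, York, Carlisle, Exeter, Lincoln} — every city.
No 2 of the 6 routes cover everything (all 15 pairs fall short), so 3 is minimum.

3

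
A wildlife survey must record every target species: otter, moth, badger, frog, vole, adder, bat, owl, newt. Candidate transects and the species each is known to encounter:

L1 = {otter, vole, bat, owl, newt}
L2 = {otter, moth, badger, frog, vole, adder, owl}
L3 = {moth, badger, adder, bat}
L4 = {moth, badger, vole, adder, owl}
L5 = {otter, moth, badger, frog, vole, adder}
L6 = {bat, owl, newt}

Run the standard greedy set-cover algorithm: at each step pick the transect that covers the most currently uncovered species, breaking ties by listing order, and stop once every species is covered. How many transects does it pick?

Pick 1: L2 covers 7 new species (otter, moth, badger, frog, vole, adder, owl).
Pick 2: L1 covers 2 new species (bat, newt).
Greedy uses 2 transects.

2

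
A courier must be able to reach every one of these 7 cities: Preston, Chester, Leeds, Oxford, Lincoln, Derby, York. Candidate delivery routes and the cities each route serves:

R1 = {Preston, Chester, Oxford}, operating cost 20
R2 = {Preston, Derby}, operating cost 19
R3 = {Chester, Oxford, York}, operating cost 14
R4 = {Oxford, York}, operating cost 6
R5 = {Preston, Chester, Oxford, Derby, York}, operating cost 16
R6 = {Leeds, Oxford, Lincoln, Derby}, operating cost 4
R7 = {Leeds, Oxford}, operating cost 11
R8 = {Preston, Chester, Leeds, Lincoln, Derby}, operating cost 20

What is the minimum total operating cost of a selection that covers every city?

20

R5, R6 cover every city at operating cost 16 + 4 = 20.
Any cover uses at least 2 routes; among all covering selections none totals below 20.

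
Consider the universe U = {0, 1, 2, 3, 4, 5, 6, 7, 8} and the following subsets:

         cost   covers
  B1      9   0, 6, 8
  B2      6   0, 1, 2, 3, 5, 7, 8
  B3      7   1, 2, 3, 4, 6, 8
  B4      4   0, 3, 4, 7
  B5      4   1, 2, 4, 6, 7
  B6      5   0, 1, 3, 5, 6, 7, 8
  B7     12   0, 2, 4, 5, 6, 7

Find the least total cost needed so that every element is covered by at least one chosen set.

9

B5, B6 cover every element at cost 4 + 5 = 9.
Any cover uses at least 2 sets; among all covering selections none totals below 9.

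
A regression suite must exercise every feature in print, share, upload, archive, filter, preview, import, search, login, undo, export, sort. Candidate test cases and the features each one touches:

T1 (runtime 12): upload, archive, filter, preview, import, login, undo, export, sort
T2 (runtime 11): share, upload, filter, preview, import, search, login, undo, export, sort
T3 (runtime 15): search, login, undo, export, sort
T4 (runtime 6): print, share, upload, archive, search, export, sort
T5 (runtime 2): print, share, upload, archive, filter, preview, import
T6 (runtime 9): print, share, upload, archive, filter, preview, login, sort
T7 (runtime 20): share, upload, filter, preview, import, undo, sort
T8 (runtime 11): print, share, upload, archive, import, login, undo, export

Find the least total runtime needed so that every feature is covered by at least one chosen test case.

T2, T5 cover every feature at runtime 11 + 2 = 13.
Any cover uses at least 2 test cases; among all covering selections none totals below 13.
Greedy by coverage-per-runtime would pick T5, T4, T2 for 19 — worse than the optimum 13.

13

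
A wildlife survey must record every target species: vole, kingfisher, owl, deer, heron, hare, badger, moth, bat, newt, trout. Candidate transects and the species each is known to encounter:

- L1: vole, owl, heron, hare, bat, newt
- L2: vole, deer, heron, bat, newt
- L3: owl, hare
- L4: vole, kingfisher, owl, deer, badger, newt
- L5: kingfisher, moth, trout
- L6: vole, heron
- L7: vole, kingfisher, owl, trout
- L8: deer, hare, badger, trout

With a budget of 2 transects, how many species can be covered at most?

Choosing L1, L4 covers {vole, kingfisher, owl, deer, heron, hare, badger, bat, newt} — 9 species.
No choice of 2 transects does better; here moth, trout are left uncovered.

9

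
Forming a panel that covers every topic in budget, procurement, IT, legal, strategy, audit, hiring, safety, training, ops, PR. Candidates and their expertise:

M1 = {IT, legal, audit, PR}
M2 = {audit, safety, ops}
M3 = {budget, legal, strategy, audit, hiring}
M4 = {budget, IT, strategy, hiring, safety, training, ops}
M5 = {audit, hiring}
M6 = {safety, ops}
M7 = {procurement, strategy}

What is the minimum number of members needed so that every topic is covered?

3

M1, M4, M7 together cover {budget, procurement, IT, legal, strategy, audit, hiring, safety, training, ops, PR} — every topic.
No 2 of the 7 members cover everything (all 21 pairs fall short), so 3 is minimum.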